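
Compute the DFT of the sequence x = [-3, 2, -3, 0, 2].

X[k] = Σ(n=0 to 4) x[n] · ω_5^(nk)
where ω_5 = e^(-2πi/5)

Computing each X[k]:
X[0] = -2
X[1] = 0.6631+1.7634i
X[2] = -7.1631-2.8532i
X[3] = -7.1631+2.8532i
X[4] = 0.6631-1.7634i

X = [-2, 0.6631+1.7634i, -7.1631-2.8532i, -7.1631+2.8532i, 0.6631-1.7634i]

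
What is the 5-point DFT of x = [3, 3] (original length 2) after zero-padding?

Original 2-point DFT: [6, 0]
Zero-padded 5-point DFT provides frequency interpolation.

DFT_5([x, 0, ...]) = [6, 3.9271-2.8532i, 0.5729-1.7634i, 0.5729+1.7634i, 3.9271+2.8532i]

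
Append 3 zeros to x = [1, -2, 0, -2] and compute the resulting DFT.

Original 4-point DFT: [-3, 1, 5, 1]
Zero-padded 7-point DFT provides frequency interpolation.

DFT_7([x, 0, ...]) = [-3, 1.5550+2.4314i, 0.1981+0.3862i, 3.2470+2.8176i, 3.2470-2.8176i, 0.1981-0.3862i, 1.5550-2.4314i]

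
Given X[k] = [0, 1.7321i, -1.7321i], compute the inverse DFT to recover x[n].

x[n] = (1/3) Σ(k=0 to 2) X[k] · e^(2πikn/3)

Computing each x[n]:
x[0] = 0
x[1] = -1
x[2] = 1

x = [0, -1, 1]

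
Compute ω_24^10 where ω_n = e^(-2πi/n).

ω_24^10 = e^(-2πi·10/24)
= cos(-2π·10/24) + i·sin(-2π·10/24)
= cos(-20π/24) + i·sin(-20π/24)

ω_24^10 = cos(-20π/24) + i·sin(-20π/24) = -0.8660-0.5000i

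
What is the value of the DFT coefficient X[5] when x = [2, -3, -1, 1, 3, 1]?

X[5] = Σ(n=0 to 5) x[n] · ω_6^(5n) where ω_6 = e^(-2πi/6)
= (2)·ω_6^0 + (-3)·ω_6^5 + (-1)·ω_6^10 + (1)·ω_6^15 + (3)·ω_6^20 + (1)·ω_6^25

X[5] = -1.0000-6.9282i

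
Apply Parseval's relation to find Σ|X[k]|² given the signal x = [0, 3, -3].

Parseval: Σ|x[n]|² = (1/N)Σ|X[k]|², so Σ|X[k]|² = N·Σ|x[n]|² = 3·18.0000

Σ|X[k]|² = N·Σ|x[n]|² = 3·18.0000 = 54.0000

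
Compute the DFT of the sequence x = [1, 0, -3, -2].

X[k] = Σ(n=0 to 3) x[n] · ω_4^(nk)
where ω_4 = e^(-2πi/4)

Computing each X[k]:
X[0] = -4
X[1] = 4-2i
X[2] = 0
X[3] = 4+2i

X = [-4, 4-2i, 0, 4+2i]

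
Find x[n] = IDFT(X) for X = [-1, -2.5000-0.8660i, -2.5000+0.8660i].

x[n] = (1/3) Σ(k=0 to 2) X[k] · e^(2πikn/3)

Computing each x[n]:
x[0] = -2
x[1] = 1
x[2] = 0

x = [-2, 1, 0]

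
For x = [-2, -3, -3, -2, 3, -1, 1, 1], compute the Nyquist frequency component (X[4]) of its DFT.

X[4] = Σ(n=0 to 7) x[n] · ω_8^(4n) where ω_8 = e^(-2πi/8)
= (-2)·ω_8^0 + (-3)·ω_8^4 + (-3)·ω_8^8 + (-2)·ω_8^12 + (3)·ω_8^16 + (-1)·ω_8^20 + (1)·ω_8^24 + (1)·ω_8^28

X[4] = 4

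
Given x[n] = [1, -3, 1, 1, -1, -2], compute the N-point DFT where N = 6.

X[k] = Σ(n=0 to 5) x[n] · ω_6^(nk)
where ω_6 = e^(-2πi/6)

Computing each X[k]:
X[0] = -3
X[1] = -2.5000-0.8660i
X[2] = 4.5000+2.5981i
X[3] = 5
X[4] = 4.5000-2.5981i
X[5] = -2.5000+0.8660i

X = [-3, -2.5000-0.8660i, 4.5000+2.5981i, 5, 4.5000-2.5981i, -2.5000+0.8660i]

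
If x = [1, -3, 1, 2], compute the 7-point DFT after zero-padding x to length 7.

Original 4-point DFT: [1, 5i, 3, -5i]
Zero-padded 7-point DFT provides frequency interpolation.

DFT_7([x, 0, ...]) = [1, -2.8949+0.5028i, 2.0136+4.9223i, 3.8814+0.1336i, 3.8814-0.1336i, 2.0136-4.9223i, -2.8949-0.5028i]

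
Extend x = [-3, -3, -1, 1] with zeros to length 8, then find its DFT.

Original 4-point DFT: [-6, -2+4i, -2, -2-4i]
Zero-padded 8-point DFT provides frequency interpolation.

DFT_8([x, 0, ...]) = [-6, -5.8284+2.4142i, -2+4i, -0.1716+0.4142i, -2, -0.1716-0.4142i, -2-4i, -5.8284-2.4142i]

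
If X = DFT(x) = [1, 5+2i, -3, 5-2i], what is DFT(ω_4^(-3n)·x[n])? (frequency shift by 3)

Modulation property: DFT(ω_4^(-3n)·x[n]) = X[(k-3) mod 4], so circularly shift X by 3 positions.

X[k-3] = [5+2i, -3, 5-2i, 1]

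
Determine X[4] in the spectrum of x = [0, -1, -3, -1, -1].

X[4] = Σ(n=0 to 4) x[n] · ω_5^(4n) where ω_5 = e^(-2πi/5)
= (0)·ω_5^0 + (-1)·ω_5^4 + (-3)·ω_5^8 + (-1)·ω_5^12 + (-1)·ω_5^16

X[4] = 2.6180-1.1756i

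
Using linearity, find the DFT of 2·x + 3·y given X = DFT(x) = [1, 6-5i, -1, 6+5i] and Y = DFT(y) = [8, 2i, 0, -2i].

By linearity: DFT(2x + 3y) = 2·DFT(x) + 3·DFT(y)
= 2·[1, 6-5i, -1, 6+5i] + 3·[8, 2i, 0, -2i]

Computing element-wise:
Z[0] = 2·(1) + 3·(8) = 26
Z[1] = 2·(6-5i) + 3·(2i) = 12-4i
Z[2] = 2·(-1) + 3·(0) = -2
Z[3] = 2·(6+5i) + 3·(-2i) = 12+4i

DFT(2x + 3y) = 2·X + 3·Y = [26, 12-4i, -2, 12+4i]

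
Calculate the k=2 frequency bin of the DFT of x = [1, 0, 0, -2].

X[2] = Σ(n=0 to 3) x[n] · ω_4^(2n) where ω_4 = e^(-2πi/4)
= (1)·ω_4^0 + (0)·ω_4^2 + (0)·ω_4^4 + (-2)·ω_4^6

X[2] = 3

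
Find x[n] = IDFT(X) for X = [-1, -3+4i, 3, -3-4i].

x[n] = (1/4) Σ(k=0 to 3) X[k] · e^(2πikn/4)

Computing each x[n]:
x[0] = -1
x[1] = -3
x[2] = 2
x[3] = 1

x = [-1, -3, 2, 1]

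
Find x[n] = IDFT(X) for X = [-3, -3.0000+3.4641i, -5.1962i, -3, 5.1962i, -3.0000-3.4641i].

x[n] = (1/6) Σ(k=0 to 5) X[k] · e^(2πikn/6)

Computing each x[n]:
x[0] = -2
x[1] = 0
x[2] = -3
x[3] = 1
x[4] = 2
x[5] = -1

x = [-2, 0, -3, 1, 2, -1]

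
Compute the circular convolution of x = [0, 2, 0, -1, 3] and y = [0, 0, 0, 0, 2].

(x ⊛ y)[n] = Σ(m=0 to 4) x[m] · y[(n-m) mod 5]

Computing each output sample:
(x ⊛ y)[0] = 4
(x ⊛ y)[1] = 0
(x ⊛ y)[2] = -2
(x ⊛ y)[3] = 6
(x ⊛ y)[4] = 0

x ⊛ y = [4, 0, -2, 6, 0]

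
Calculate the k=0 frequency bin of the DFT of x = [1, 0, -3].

X[0] = Σ(n=0 to 2) x[n] · ω_3^0 = Σ x[n]
= (1) + (0) + (-3)

X[0] = -2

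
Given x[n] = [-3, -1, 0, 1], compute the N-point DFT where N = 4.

X[k] = Σ(n=0 to 3) x[n] · ω_4^(nk)
where ω_4 = e^(-2πi/4)

Computing each X[k]:
X[0] = -3
X[1] = -3+2i
X[2] = -3
X[3] = -3-2i

X = [-3, -3+2i, -3, -3-2i]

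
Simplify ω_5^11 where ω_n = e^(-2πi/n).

Since ω_5^5 = 1, powers reduce modulo 5.
11 mod 5 = 1
So ω_5^11 = ω_5^1 = e^(-2πi·1/5)

ω_5^11 = ω_5^1 = 0.3090-0.9511i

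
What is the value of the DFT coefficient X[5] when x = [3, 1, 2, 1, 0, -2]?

X[5] = Σ(n=0 to 5) x[n] · ω_6^(5n) where ω_6 = e^(-2πi/6)
= (3)·ω_6^0 + (1)·ω_6^5 + (2)·ω_6^10 + (1)·ω_6^15 + (0)·ω_6^20 + (-2)·ω_6^25

X[5] = 0.5000+4.3301i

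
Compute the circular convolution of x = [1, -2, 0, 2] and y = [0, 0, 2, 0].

(x ⊛ y)[n] = Σ(m=0 to 3) x[m] · y[(n-m) mod 4]

Computing each output sample:
(x ⊛ y)[0] = 0
(x ⊛ y)[1] = 4
(x ⊛ y)[2] = 2
(x ⊛ y)[3] = -4

x ⊛ y = [0, 4, 2, -4]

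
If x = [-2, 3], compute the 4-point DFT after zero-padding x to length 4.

Original 2-point DFT: [1, -5]
Zero-padded 4-point DFT provides frequency interpolation.

DFT_4([x, 0, ...]) = [1, -2-3i, -5, -2+3i]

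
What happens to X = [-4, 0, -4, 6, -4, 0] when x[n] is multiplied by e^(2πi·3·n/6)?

Modulation property: DFT(ω_6^(-3n)·x[n]) = X[(k-3) mod 6], so circularly shift X by 3 positions.

X[k-3] = [6, -4, 0, -4, 0, -4]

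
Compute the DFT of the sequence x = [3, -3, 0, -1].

X[k] = Σ(n=0 to 3) x[n] · ω_4^(nk)
where ω_4 = e^(-2πi/4)

Computing each X[k]:
X[0] = -1
X[1] = 3+2i
X[2] = 7
X[3] = 3-2i

X = [-1, 3+2i, 7, 3-2i]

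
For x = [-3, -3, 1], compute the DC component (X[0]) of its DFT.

X[0] = Σ(n=0 to 2) x[n] · ω_3^0 = Σ x[n]
= (-3) + (-3) + (1)

X[0] = -5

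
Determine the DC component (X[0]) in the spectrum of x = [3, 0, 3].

X[0] = Σ(n=0 to 2) x[n] · ω_3^0 = Σ x[n]
= (3) + (0) + (3)

X[0] = 6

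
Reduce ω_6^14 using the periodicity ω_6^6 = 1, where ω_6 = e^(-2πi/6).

Since ω_6^6 = 1, powers reduce modulo 6.
14 mod 6 = 2
So ω_6^14 = ω_6^2 = e^(-2πi·2/6)

ω_6^14 = ω_6^2 = -0.5000-0.8660i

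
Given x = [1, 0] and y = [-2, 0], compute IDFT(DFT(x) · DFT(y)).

(x ⊛ y)[n] = Σ(m=0 to 1) x[m] · y[(n-m) mod 2]

Computing each output sample:
(x ⊛ y)[0] = -2
(x ⊛ y)[1] = 0

x ⊛ y = [-2, 0]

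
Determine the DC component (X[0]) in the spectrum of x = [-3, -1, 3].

X[0] = Σ(n=0 to 2) x[n] · ω_3^0 = Σ x[n]
= (-3) + (-1) + (3)

X[0] = -1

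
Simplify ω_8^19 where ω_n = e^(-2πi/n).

Since ω_8^8 = 1, powers reduce modulo 8.
19 mod 8 = 3
So ω_8^19 = ω_8^3 = e^(-2πi·3/8)

ω_8^19 = ω_8^3 = -0.7071-0.7071i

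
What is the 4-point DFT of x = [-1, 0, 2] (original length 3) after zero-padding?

Original 3-point DFT: [1, -2.0000+1.7321i, -2.0000-1.7321i]
Zero-padded 4-point DFT provides frequency interpolation.

DFT_4([x, 0, ...]) = [1, -3, 1, -3]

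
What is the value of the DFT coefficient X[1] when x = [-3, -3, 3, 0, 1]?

X[1] = Σ(n=0 to 4) x[n] · ω_5^(1n) where ω_5 = e^(-2πi/5)
= (-3)·ω_5^0 + (-3)·ω_5^1 + (3)·ω_5^2 + (0)·ω_5^3 + (1)·ω_5^4

X[1] = -6.0451+2.0409i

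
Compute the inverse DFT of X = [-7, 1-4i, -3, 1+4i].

x[n] = (1/4) Σ(k=0 to 3) X[k] · e^(2πikn/4)

Computing each x[n]:
x[0] = -2
x[1] = 1
x[2] = -3
x[3] = -3

x = [-2, 1, -3, -3]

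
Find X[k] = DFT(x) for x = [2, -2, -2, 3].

X[k] = Σ(n=0 to 3) x[n] · ω_4^(nk)
where ω_4 = e^(-2πi/4)

Computing each X[k]:
X[0] = 1
X[1] = 4+5i
X[2] = -1
X[3] = 4-5i

X = [1, 4+5i, -1, 4-5i]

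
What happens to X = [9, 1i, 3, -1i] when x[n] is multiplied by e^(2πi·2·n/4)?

Modulation property: DFT(ω_4^(-2n)·x[n]) = X[(k-2) mod 4], so circularly shift X by 2 positions.

X[k-2] = [3, -1i, 9, 1i]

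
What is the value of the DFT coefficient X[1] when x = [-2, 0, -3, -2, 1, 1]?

X[1] = Σ(n=0 to 5) x[n] · ω_6^(1n) where ω_6 = e^(-2πi/6)
= (-2)·ω_6^0 + (0)·ω_6^1 + (-3)·ω_6^2 + (-2)·ω_6^3 + (1)·ω_6^4 + (1)·ω_6^5

X[1] = 1.5000+4.3301i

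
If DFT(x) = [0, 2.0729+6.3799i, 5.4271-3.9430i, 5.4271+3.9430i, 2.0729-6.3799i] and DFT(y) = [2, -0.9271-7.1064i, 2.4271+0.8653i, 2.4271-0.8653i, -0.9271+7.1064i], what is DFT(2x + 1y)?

By linearity: DFT(2x + 1y) = 2·DFT(x) + 1·DFT(y)
= 2·[0, 2.0729+6.3799i, 5.4271-3.9430i, 5.4271+3.9430i, 2.0729-6.3799i] + 1·[2, -0.9271-7.1064i, 2.4271+0.8653i, 2.4271-0.8653i, -0.9271+7.1064i]

Computing element-wise:
Z[0] = 2·(0) + 1·(2) = 2
Z[1] = 2·(2.0729+6.3799i) + 1·(-0.9271-7.1064i) = 3.2187+5.6534i
Z[2] = 2·(5.4271-3.9430i) + 1·(2.4271+0.8653i) = 13.2813-7.0207i
Z[3] = 2·(5.4271+3.9430i) + 1·(2.4271-0.8653i) = 13.2813+7.0207i
Z[4] = 2·(2.0729-6.3799i) + 1·(-0.9271+7.1064i) = 3.2187-5.6534i

DFT(2x + 1y) = 2·X + 1·Y = [2, 3.2187+5.6534i, 13.2813-7.0207i, 13.2813+7.0207i, 3.2187-5.6534i]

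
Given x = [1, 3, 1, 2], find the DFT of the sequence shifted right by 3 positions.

Time shift by 3: X_shifted[k] = ω_4^(3k) · X[k]
Shifted x = [3, 1, 2, 1]

DFT(x[n-3]) = [7, 1, 3, 1]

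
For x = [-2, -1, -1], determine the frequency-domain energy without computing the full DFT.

Parseval: Σ|x[n]|² = (1/N)Σ|X[k]|², so Σ|X[k]|² = N·Σ|x[n]|² = 3·6.0000

Σ|X[k]|² = N·Σ|x[n]|² = 3·6.0000 = 18.0000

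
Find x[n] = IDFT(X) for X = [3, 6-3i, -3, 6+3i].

x[n] = (1/4) Σ(k=0 to 3) X[k] · e^(2πikn/4)

Computing each x[n]:
x[0] = 3
x[1] = 3
x[2] = -3
x[3] = 0

x = [3, 3, -3, 0]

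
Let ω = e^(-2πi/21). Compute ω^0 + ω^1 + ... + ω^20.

Sum of all nth roots of unity equals 0 for n > 1 (geometric series with r ≠ 1).

0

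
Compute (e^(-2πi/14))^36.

Since ω_14^14 = 1, powers reduce modulo 14.
36 mod 14 = 8
So ω_14^36 = ω_14^8 = e^(-2πi·8/14)

ω_14^36 = ω_14^8 = -0.9010+0.4339i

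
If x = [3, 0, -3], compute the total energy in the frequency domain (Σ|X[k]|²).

Parseval: Σ|x[n]|² = (1/N)Σ|X[k]|², so Σ|X[k]|² = N·Σ|x[n]|² = 3·18.0000

Σ|X[k]|² = N·Σ|x[n]|² = 3·18.0000 = 54.0000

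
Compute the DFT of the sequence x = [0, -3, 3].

X[k] = Σ(n=0 to 2) x[n] · ω_3^(nk)
where ω_3 = e^(-2πi/3)

Computing each X[k]:
X[0] = 0
X[1] = 5.1962i
X[2] = -5.1962i

X = [0, 5.1962i, -5.1962i]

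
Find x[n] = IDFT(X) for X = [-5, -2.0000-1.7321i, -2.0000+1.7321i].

x[n] = (1/3) Σ(k=0 to 2) X[k] · e^(2πikn/3)

Computing each x[n]:
x[0] = -3
x[1] = 0
x[2] = -2

x = [-3, 0, -2]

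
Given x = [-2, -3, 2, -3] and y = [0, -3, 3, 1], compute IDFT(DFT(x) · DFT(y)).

(x ⊛ y)[n] = Σ(m=0 to 3) x[m] · y[(n-m) mod 4]

Computing each output sample:
(x ⊛ y)[0] = 12
(x ⊛ y)[1] = -1
(x ⊛ y)[2] = 0
(x ⊛ y)[3] = -17

x ⊛ y = [12, -1, 0, -17]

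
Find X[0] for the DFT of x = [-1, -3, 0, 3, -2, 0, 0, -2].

X[0] = Σ(n=0 to 7) x[n] · ω_8^0 = Σ x[n]
= (-1) + (-3) + (0) + (3) + (-2) + (0) + (0) + (-2)

X[0] = -5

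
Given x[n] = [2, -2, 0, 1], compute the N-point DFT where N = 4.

X[k] = Σ(n=0 to 3) x[n] · ω_4^(nk)
where ω_4 = e^(-2πi/4)

Computing each X[k]:
X[0] = 1
X[1] = 2+3i
X[2] = 3
X[3] = 2-3i

X = [1, 2+3i, 3, 2-3i]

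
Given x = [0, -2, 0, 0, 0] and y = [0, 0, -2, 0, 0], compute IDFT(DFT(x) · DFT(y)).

(x ⊛ y)[n] = Σ(m=0 to 4) x[m] · y[(n-m) mod 5]

Computing each output sample:
(x ⊛ y)[0] = 0
(x ⊛ y)[1] = 0
(x ⊛ y)[2] = 0
(x ⊛ y)[3] = 4
(x ⊛ y)[4] = 0

x ⊛ y = [0, 0, 0, 4, 0]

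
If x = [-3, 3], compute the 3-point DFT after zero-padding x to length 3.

Original 2-point DFT: [0, -6]
Zero-padded 3-point DFT provides frequency interpolation.

DFT_3([x, 0, ...]) = [0, -4.5000-2.5981i, -4.5000+2.5981i]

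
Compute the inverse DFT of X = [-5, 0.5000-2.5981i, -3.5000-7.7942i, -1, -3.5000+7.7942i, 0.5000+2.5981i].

x[n] = (1/6) Σ(k=0 to 5) X[k] · e^(2πikn/6)

Computing each x[n]:
x[0] = -2
x[1] = 3
x[2] = -2
x[3] = -2
x[4] = 1
x[5] = -3

x = [-2, 3, -2, -2, 1, -3]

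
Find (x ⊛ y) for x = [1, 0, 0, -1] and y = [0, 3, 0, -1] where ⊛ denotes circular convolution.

(x ⊛ y)[n] = Σ(m=0 to 3) x[m] · y[(n-m) mod 4]

Computing each output sample:
(x ⊛ y)[0] = -3
(x ⊛ y)[1] = 3
(x ⊛ y)[2] = 1
(x ⊛ y)[3] = -1

x ⊛ y = [-3, 3, 1, -1]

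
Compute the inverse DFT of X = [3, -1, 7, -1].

x[n] = (1/4) Σ(k=0 to 3) X[k] · e^(2πikn/4)

Computing each x[n]:
x[0] = 2
x[1] = -1
x[2] = 3
x[3] = -1

x = [2, -1, 3, -1]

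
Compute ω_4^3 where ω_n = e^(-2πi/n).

ω_4^3 = e^(-2πi·3/4)
= cos(-2π·3/4) + i·sin(-2π·3/4)
= cos(-6π/4) + i·sin(-6π/4)

ω_4^3 = cos(-6π/4) + i·sin(-6π/4) = 1i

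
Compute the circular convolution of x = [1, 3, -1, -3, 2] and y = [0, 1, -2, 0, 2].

(x ⊛ y)[n] = Σ(m=0 to 4) x[m] · y[(n-m) mod 5]

Computing each output sample:
(x ⊛ y)[0] = 14
(x ⊛ y)[1] = -5
(x ⊛ y)[2] = -5
(x ⊛ y)[3] = -3
(x ⊛ y)[4] = 1

x ⊛ y = [14, -5, -5, -3, 1]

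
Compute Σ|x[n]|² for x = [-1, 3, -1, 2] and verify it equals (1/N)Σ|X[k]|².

Time domain:
Σ|x[n]|² = |-1|² + |3|² + |-1|² + |2|² = 15.0000

Frequency domain:
(1/4)Σ|X[k]|² = (1/4)(|3|² + |-1i|² + |-7|² + |1i|²) = (1/4)·60.0000 = 15.0000

Both sides agree, confirming Parseval's theorem.

Σ|x[n]|² = (1/N)Σ|X[k]|² = 15.0000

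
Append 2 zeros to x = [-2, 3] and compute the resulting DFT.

Original 2-point DFT: [1, -5]
Zero-padded 4-point DFT provides frequency interpolation.

DFT_4([x, 0, ...]) = [1, -2-3i, -5, -2+3i]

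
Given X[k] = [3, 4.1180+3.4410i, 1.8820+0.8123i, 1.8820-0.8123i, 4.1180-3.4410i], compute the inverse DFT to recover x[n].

x[n] = (1/5) Σ(k=0 to 4) X[k] · e^(2πikn/5)

Computing each x[n]:
x[0] = 3
x[1] = -1
x[2] = -1
x[3] = 0
x[4] = 2

x = [3, -1, -1, 0, 2]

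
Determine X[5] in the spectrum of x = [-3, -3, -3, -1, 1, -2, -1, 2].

X[5] = Σ(n=0 to 7) x[n] · ω_8^(5n) where ω_8 = e^(-2πi/8)
= (-3)·ω_8^0 + (-3)·ω_8^5 + (-3)·ω_8^10 + (-1)·ω_8^15 + (1)·ω_8^20 + (-2)·ω_8^25 + (-1)·ω_8^30 + (2)·ω_8^35

X[5] = -5.4142-0.8284i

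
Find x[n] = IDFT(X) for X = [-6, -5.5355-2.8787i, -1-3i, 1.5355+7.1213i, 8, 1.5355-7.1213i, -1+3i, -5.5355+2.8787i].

x[n] = (1/8) Σ(k=0 to 7) X[k] · e^(2πikn/8)

Computing each x[n]:
x[0] = -1
x[1] = -3
x[2] = 3
x[3] = -2
x[4] = 1
x[5] = 1
x[6] = -2
x[7] = -3

x = [-1, -3, 3, -2, 1, 1, -2, -3]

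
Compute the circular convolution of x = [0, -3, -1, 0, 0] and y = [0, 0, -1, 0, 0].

(x ⊛ y)[n] = Σ(m=0 to 4) x[m] · y[(n-m) mod 5]

Computing each output sample:
(x ⊛ y)[0] = 0
(x ⊛ y)[1] = 0
(x ⊛ y)[2] = 0
(x ⊛ y)[3] = 3
(x ⊛ y)[4] = 1

x ⊛ y = [0, 0, 0, 3, 1]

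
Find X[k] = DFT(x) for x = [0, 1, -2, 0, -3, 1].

X[k] = Σ(n=0 to 5) x[n] · ω_6^(nk)
where ω_6 = e^(-2πi/6)

Computing each X[k]:
X[0] = -3
X[1] = 3.5000-0.8660i
X[2] = 1.5000+0.8660i
X[3] = -7
X[4] = 1.5000-0.8660i
X[5] = 3.5000+0.8660i

X = [-3, 3.5000-0.8660i, 1.5000+0.8660i, -7, 1.5000-0.8660i, 3.5000+0.8660i]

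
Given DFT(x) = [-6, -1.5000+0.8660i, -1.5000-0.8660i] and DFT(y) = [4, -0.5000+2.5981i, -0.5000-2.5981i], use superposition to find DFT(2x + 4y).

By linearity: DFT(2x + 4y) = 2·DFT(x) + 4·DFT(y)
= 2·[-6, -1.5000+0.8660i, -1.5000-0.8660i] + 4·[4, -0.5000+2.5981i, -0.5000-2.5981i]

Computing element-wise:
Z[0] = 2·(-6) + 4·(4) = 4
Z[1] = 2·(-1.5000+0.8660i) + 4·(-0.5000+2.5981i) = -5.0000+12.1244i
Z[2] = 2·(-1.5000-0.8660i) + 4·(-0.5000-2.5981i) = -5.0000-12.1244i

DFT(2x + 4y) = 2·X + 4·Y = [4, -5.0000+12.1244i, -5.0000-12.1244i]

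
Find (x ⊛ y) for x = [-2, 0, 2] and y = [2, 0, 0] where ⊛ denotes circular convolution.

(x ⊛ y)[n] = Σ(m=0 to 2) x[m] · y[(n-m) mod 3]

Computing each output sample:
(x ⊛ y)[0] = -4
(x ⊛ y)[1] = 0
(x ⊛ y)[2] = 4

x ⊛ y = [-4, 0, 4]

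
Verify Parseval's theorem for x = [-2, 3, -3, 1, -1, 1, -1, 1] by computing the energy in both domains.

Time domain:
Σ|x[n]|² = |-2|² + |3|² + |-3|² + |1|² + |-1|² + |1|² + |-1|² + |1|² = 27.0000

Frequency domain:
(1/8)Σ|X[k]|² = (1/8)(|-1|² + |0.4142+0.5858i|² + |1-2i|² + |-2.4142-3.4142i|² + |-13|² + |-2.4142+3.4142i|² + |1+2i|² + |0.4142-0.5858i|²) = (1/8)·216.0000 = 27.0000

Both sides agree, confirming Parseval's theorem.

Σ|x[n]|² = (1/N)Σ|X[k]|² = 27.0000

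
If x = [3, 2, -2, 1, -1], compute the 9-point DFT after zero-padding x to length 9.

Original 5-point DFT: [3, 4.1180-1.0898i, 1.8820-4.6165i, 1.8820+4.6165i, 4.1180+1.0898i]
Zero-padded 9-point DFT provides frequency interpolation.

DFT_9([x, 0, ...]) = [3, 4.6245+0.1600i, 3.9606-1.0623i, 4.5000-2.5981i, -1.0851-3.8204i, -1.0851+3.8204i, 4.5000+2.5981i, 3.9606+1.0623i, 4.6245-0.1600i]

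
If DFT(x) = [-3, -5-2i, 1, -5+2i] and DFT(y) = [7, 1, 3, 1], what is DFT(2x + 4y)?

By linearity: DFT(2x + 4y) = 2·DFT(x) + 4·DFT(y)
= 2·[-3, -5-2i, 1, -5+2i] + 4·[7, 1, 3, 1]

Computing element-wise:
Z[0] = 2·(-3) + 4·(7) = 22
Z[1] = 2·(-5-2i) + 4·(1) = -6-4i
Z[2] = 2·(1) + 4·(3) = 14
Z[3] = 2·(-5+2i) + 4·(1) = -6+4i

DFT(2x + 4y) = 2·X + 4·Y = [22, -6-4i, 14, -6+4i]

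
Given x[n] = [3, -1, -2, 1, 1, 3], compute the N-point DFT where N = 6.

X[k] = Σ(n=0 to 5) x[n] · ω_6^(nk)
where ω_6 = e^(-2πi/6)

Computing each X[k]:
X[0] = 5
X[1] = 3.5000+6.0622i
X[2] = 3.5000+0.8660i
X[3] = -1
X[4] = 3.5000-0.8660i
X[5] = 3.5000-6.0622i

X = [5, 3.5000+6.0622i, 3.5000+0.8660i, -1, 3.5000-0.8660i, 3.5000-6.0622i]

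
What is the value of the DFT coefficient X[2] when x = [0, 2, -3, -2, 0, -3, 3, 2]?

X[2] = Σ(n=0 to 7) x[n] · ω_8^(2n) where ω_8 = e^(-2πi/8)
= (0)·ω_8^0 + (2)·ω_8^2 + (-3)·ω_8^4 + (-2)·ω_8^6 + (0)·ω_8^8 + (-3)·ω_8^10 + (3)·ω_8^12 + (2)·ω_8^14

X[2] = 1i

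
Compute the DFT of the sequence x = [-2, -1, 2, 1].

X[k] = Σ(n=0 to 3) x[n] · ω_4^(nk)
where ω_4 = e^(-2πi/4)

Computing each X[k]:
X[0] = 0
X[1] = -4+2i
X[2] = 0
X[3] = -4-2i

X = [0, -4+2i, 0, -4-2i]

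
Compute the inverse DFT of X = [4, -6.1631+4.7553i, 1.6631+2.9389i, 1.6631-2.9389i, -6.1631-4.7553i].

x[n] = (1/5) Σ(k=0 to 4) X[k] · e^(2πikn/5)

Computing each x[n]:
x[0] = -1
x[1] = -3
x[2] = 3
x[3] = 3
x[4] = 2

x = [-1, -3, 3, 3, 2]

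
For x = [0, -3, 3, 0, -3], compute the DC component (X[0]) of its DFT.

X[0] = Σ(n=0 to 4) x[n] · ω_5^0 = Σ x[n]
= (0) + (-3) + (3) + (0) + (-3)

X[0] = -3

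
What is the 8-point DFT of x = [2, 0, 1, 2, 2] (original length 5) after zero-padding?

Original 5-point DFT: [7, 0.1910+2.4899i, 1.3090+0.2245i, 1.3090-0.2245i, 0.1910-2.4899i]
Zero-padded 8-point DFT provides frequency interpolation.

DFT_8([x, 0, ...]) = [7, -1.4142-2.4142i, 3+2i, 1.4142-0.4142i, 3, 1.4142+0.4142i, 3-2i, -1.4142+2.4142i]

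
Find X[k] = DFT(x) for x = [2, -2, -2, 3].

X[k] = Σ(n=0 to 3) x[n] · ω_4^(nk)
where ω_4 = e^(-2πi/4)

Computing each X[k]:
X[0] = 1
X[1] = 4+5i
X[2] = -1
X[3] = 4-5i

X = [1, 4+5i, -1, 4-5i]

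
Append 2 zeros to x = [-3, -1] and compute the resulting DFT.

Original 2-point DFT: [-4, -2]
Zero-padded 4-point DFT provides frequency interpolation.

DFT_4([x, 0, ...]) = [-4, -3+1i, -2, -3-1i]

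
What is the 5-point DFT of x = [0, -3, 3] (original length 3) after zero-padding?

Original 3-point DFT: [0, 5.1962i, -5.1962i]
Zero-padded 5-point DFT provides frequency interpolation.

DFT_5([x, 0, ...]) = [0, -3.3541+1.0898i, 3.3541+4.6165i, 3.3541-4.6165i, -3.3541-1.0898i]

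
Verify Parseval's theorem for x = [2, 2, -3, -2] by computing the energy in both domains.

Time domain:
Σ|x[n]|² = |2|² + |2|² + |-3|² + |-2|² = 21.0000

Frequency domain:
(1/4)Σ|X[k]|² = (1/4)(|-1|² + |5-4i|² + |-1|² + |5+4i|²) = (1/4)·84.0000 = 21.0000

Both sides agree, confirming Parseval's theorem.

Σ|x[n]|² = (1/N)Σ|X[k]|² = 21.0000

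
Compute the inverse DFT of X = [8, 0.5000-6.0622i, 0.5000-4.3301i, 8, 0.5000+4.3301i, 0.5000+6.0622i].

x[n] = (1/6) Σ(k=0 to 5) X[k] · e^(2πikn/6)

Computing each x[n]:
x[0] = 3
x[1] = 3
x[2] = 3
x[3] = 0
x[4] = 2
x[5] = -3

x = [3, 3, 3, 0, 2, -3]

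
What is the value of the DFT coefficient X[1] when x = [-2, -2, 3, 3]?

X[1] = Σ(n=0 to 3) x[n] · ω_4^(1n) where ω_4 = e^(-2πi/4)
= (-2)·ω_4^0 + (-2)·ω_4^1 + (3)·ω_4^2 + (3)·ω_4^3

X[1] = -5+5i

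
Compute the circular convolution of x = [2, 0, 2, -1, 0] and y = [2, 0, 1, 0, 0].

(x ⊛ y)[n] = Σ(m=0 to 4) x[m] · y[(n-m) mod 5]

Computing each output sample:
(x ⊛ y)[0] = 3
(x ⊛ y)[1] = 0
(x ⊛ y)[2] = 6
(x ⊛ y)[3] = -2
(x ⊛ y)[4] = 2

x ⊛ y = [3, 0, 6, -2, 2]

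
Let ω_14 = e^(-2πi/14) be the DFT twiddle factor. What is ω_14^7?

ω_14^7 = e^(-2πi·7/14)
= cos(-2π·7/14) + i·sin(-2π·7/14)
= cos(-14π/14) + i·sin(-14π/14)

ω_14^7 = cos(-14π/14) + i·sin(-14π/14) = -1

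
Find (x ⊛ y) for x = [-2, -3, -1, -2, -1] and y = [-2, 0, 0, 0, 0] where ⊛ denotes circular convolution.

(x ⊛ y)[n] = Σ(m=0 to 4) x[m] · y[(n-m) mod 5]

Computing each output sample:
(x ⊛ y)[0] = 4
(x ⊛ y)[1] = 6
(x ⊛ y)[2] = 2
(x ⊛ y)[3] = 4
(x ⊛ y)[4] = 2

x ⊛ y = [4, 6, 2, 4, 2]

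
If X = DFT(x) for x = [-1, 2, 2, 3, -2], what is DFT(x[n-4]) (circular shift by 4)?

Time shift by 4: X_shifted[k] = ω_5^(4k) · X[k]
Shifted x = [2, 2, 3, -2, -1]

DFT(x[n-4]) = [4, 1.5000-5.7921i, 1.5000+2.9919i, 1.5000-2.9919i, 1.5000+5.7921i]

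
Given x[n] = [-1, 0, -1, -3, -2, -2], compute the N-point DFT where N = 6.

X[k] = Σ(n=0 to 5) x[n] · ω_6^(nk)
where ω_6 = e^(-2πi/6)

Computing each X[k]:
X[0] = -9
X[1] = 2.5000-2.5981i
X[2] = -1.5000-0.8660i
X[3] = 1
X[4] = -1.5000+0.8660i
X[5] = 2.5000+2.5981i

X = [-9, 2.5000-2.5981i, -1.5000-0.8660i, 1, -1.5000+0.8660i, 2.5000+2.5981i]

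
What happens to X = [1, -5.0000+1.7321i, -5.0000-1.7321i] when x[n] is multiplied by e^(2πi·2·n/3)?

Modulation property: DFT(ω_3^(-2n)·x[n]) = X[(k-2) mod 3], so circularly shift X by 2 positions.

X[k-2] = [-5.0000+1.7321i, -5.0000-1.7321i, 1]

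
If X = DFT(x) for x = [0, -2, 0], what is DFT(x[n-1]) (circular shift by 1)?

Time shift by 1: X_shifted[k] = ω_3^(1k) · X[k]
Shifted x = [0, 0, -2]

DFT(x[n-1]) = [-2, 1.0000-1.7321i, 1.0000+1.7321i]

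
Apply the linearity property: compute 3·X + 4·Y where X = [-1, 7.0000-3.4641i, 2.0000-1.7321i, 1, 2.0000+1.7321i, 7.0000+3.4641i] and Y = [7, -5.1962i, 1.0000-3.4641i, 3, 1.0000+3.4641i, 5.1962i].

By linearity: DFT(3x + 4y) = 3·DFT(x) + 4·DFT(y)
= 3·[-1, 7.0000-3.4641i, 2.0000-1.7321i, 1, 2.0000+1.7321i, 7.0000+3.4641i] + 4·[7, -5.1962i, 1.0000-3.4641i, 3, 1.0000+3.4641i, 5.1962i]

Computing element-wise:
Z[0] = 3·(-1) + 4·(7) = 25
Z[1] = 3·(7.0000-3.4641i) + 4·(-5.1962i) = 21.0000-31.1771i
Z[2] = 3·(2.0000-1.7321i) + 4·(1.0000-3.4641i) = 10.0000-19.0527i
Z[3] = 3·(1) + 4·(3) = 15
Z[4] = 3·(2.0000+1.7321i) + 4·(1.0000+3.4641i) = 10.0000+19.0527i
Z[5] = 3·(7.0000+3.4641i) + 4·(5.1962i) = 21.0000+31.1771i

DFT(3x + 4y) = 3·X + 4·Y = [25, 21.0000-31.1771i, 10.0000-19.0527i, 15, 10.0000+19.0527i, 21.0000+31.1771i]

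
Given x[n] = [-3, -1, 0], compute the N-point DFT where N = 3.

X[k] = Σ(n=0 to 2) x[n] · ω_3^(nk)
where ω_3 = e^(-2πi/3)

Computing each X[k]:
X[0] = -4
X[1] = -2.5000+0.8660i
X[2] = -2.5000-0.8660i

X = [-4, -2.5000+0.8660i, -2.5000-0.8660i]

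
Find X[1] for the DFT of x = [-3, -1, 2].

X[1] = Σ(n=0 to 2) x[n] · ω_3^(1n) where ω_3 = e^(-2πi/3)
= (-3)·ω_3^0 + (-1)·ω_3^1 + (2)·ω_3^2

X[1] = -3.5000+2.5981i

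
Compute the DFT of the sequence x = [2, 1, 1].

X[k] = Σ(n=0 to 2) x[n] · ω_3^(nk)
where ω_3 = e^(-2πi/3)

Computing each X[k]:
X[0] = 4
X[1] = 1
X[2] = 1

X = [4, 1, 1]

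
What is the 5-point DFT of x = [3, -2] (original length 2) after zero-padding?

Original 2-point DFT: [1, 5]
Zero-padded 5-point DFT provides frequency interpolation.

DFT_5([x, 0, ...]) = [1, 2.3820+1.9021i, 4.6180+1.1756i, 4.6180-1.1756i, 2.3820-1.9021i]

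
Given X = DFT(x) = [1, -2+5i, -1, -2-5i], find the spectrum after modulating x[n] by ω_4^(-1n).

Modulation property: DFT(ω_4^(-1n)·x[n]) = X[(k-1) mod 4], so circularly shift X by 1 positions.

X[k-1] = [-2-5i, 1, -2+5i, -1]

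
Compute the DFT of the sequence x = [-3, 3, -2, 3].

X[k] = Σ(n=0 to 3) x[n] · ω_4^(nk)
where ω_4 = e^(-2πi/4)

Computing each X[k]:
X[0] = 1
X[1] = -1
X[2] = -11
X[3] = -1

X = [1, -1, -11, -1]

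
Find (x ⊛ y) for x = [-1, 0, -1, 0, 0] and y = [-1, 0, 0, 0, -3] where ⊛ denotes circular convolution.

(x ⊛ y)[n] = Σ(m=0 to 4) x[m] · y[(n-m) mod 5]

Computing each output sample:
(x ⊛ y)[0] = 1
(x ⊛ y)[1] = 3
(x ⊛ y)[2] = 1
(x ⊛ y)[3] = 0
(x ⊛ y)[4] = 3

x ⊛ y = [1, 3, 1, 0, 3]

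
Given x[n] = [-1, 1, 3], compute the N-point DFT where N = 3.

X[k] = Σ(n=0 to 2) x[n] · ω_3^(nk)
where ω_3 = e^(-2πi/3)

Computing each X[k]:
X[0] = 3
X[1] = -3.0000+1.7321i
X[2] = -3.0000-1.7321i

X = [3, -3.0000+1.7321i, -3.0000-1.7321i]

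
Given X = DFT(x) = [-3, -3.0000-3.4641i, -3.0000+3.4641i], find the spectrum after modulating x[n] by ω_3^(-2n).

Modulation property: DFT(ω_3^(-2n)·x[n]) = X[(k-2) mod 3], so circularly shift X by 2 positions.

X[k-2] = [-3.0000-3.4641i, -3.0000+3.4641i, -3]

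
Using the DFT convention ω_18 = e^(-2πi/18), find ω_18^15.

ω_18^15 = e^(-2πi·15/18)
= cos(-2π·15/18) + i·sin(-2π·15/18)
= cos(-30π/18) + i·sin(-30π/18)

ω_18^15 = cos(-30π/18) + i·sin(-30π/18) = 0.5000+0.8660i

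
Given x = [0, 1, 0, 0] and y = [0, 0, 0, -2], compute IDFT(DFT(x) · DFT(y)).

(x ⊛ y)[n] = Σ(m=0 to 3) x[m] · y[(n-m) mod 4]

Computing each output sample:
(x ⊛ y)[0] = -2
(x ⊛ y)[1] = 0
(x ⊛ y)[2] = 0
(x ⊛ y)[3] = 0

x ⊛ y = [-2, 0, 0, 0]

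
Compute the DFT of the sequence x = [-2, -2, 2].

X[k] = Σ(n=0 to 2) x[n] · ω_3^(nk)
where ω_3 = e^(-2πi/3)

Computing each X[k]:
X[0] = -2
X[1] = -2.0000+3.4641i
X[2] = -2.0000-3.4641i

X = [-2, -2.0000+3.4641i, -2.0000-3.4641i]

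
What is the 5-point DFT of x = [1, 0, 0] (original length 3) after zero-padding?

Original 3-point DFT: [1, 1, 1]
Zero-padded 5-point DFT provides frequency interpolation.

DFT_5([x, 0, ...]) = [1, 1, 1, 1, 1]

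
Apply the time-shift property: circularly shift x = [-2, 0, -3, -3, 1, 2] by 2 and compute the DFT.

Time shift by 2: X_shifted[k] = ω_6^(2k) · X[k]
Shifted x = [1, 2, -2, 0, -3, -3]

DFT(x[n-2]) = [-5, 3.0000-5.1962i, 4.0000-3.4641i, -3, 4.0000+3.4641i, 3.0000+5.1962i]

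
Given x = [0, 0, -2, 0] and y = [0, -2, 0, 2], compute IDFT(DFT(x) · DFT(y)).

(x ⊛ y)[n] = Σ(m=0 to 3) x[m] · y[(n-m) mod 4]

Computing each output sample:
(x ⊛ y)[0] = 0
(x ⊛ y)[1] = -4
(x ⊛ y)[2] = 0
(x ⊛ y)[3] = 4

x ⊛ y = [0, -4, 0, 4]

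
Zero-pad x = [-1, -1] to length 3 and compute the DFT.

Original 2-point DFT: [-2, 0]
Zero-padded 3-point DFT provides frequency interpolation.

DFT_3([x, 0, ...]) = [-2, -0.5000+0.8660i, -0.5000-0.8660i]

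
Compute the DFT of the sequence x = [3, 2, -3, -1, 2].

X[k] = Σ(n=0 to 4) x[n] · ω_5^(nk)
where ω_5 = e^(-2πi/5)

Computing each X[k]:
X[0] = 3
X[1] = 7.4721+1.1756i
X[2] = -1.4721-1.9021i
X[3] = -1.4721+1.9021i
X[4] = 7.4721-1.1756i

X = [3, 7.4721+1.1756i, -1.4721-1.9021i, -1.4721+1.9021i, 7.4721-1.1756i]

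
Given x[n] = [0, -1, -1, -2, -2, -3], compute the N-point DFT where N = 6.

X[k] = Σ(n=0 to 5) x[n] · ω_6^(nk)
where ω_6 = e^(-2πi/6)

Computing each X[k]:
X[0] = -9
X[1] = 1.5000-2.5981i
X[2] = 1.5000-0.8660i
X[3] = 3
X[4] = 1.5000+0.8660i
X[5] = 1.5000+2.5981i

X = [-9, 1.5000-2.5981i, 1.5000-0.8660i, 3, 1.5000+0.8660i, 1.5000+2.5981i]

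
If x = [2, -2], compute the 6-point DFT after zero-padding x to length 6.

Original 2-point DFT: [0, 4]
Zero-padded 6-point DFT provides frequency interpolation.

DFT_6([x, 0, ...]) = [0, 1.0000+1.7321i, 3.0000+1.7321i, 4, 3.0000-1.7321i, 1.0000-1.7321i]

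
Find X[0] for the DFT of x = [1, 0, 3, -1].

X[0] = Σ(n=0 to 3) x[n] · ω_4^0 = Σ x[n]
= (1) + (0) + (3) + (-1)

X[0] = 3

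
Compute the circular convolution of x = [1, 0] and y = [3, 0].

(x ⊛ y)[n] = Σ(m=0 to 1) x[m] · y[(n-m) mod 2]

Computing each output sample:
(x ⊛ y)[0] = 3
(x ⊛ y)[1] = 0

x ⊛ y = [3, 0]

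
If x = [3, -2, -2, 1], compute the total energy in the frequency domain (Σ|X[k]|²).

Parseval: Σ|x[n]|² = (1/N)Σ|X[k]|², so Σ|X[k]|² = N·Σ|x[n]|² = 4·18.0000

Σ|X[k]|² = N·Σ|x[n]|² = 4·18.0000 = 72.0000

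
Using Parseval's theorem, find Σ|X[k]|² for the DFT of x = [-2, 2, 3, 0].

Parseval: Σ|x[n]|² = (1/N)Σ|X[k]|², so Σ|X[k]|² = N·Σ|x[n]|² = 4·17.0000

Σ|X[k]|² = N·Σ|x[n]|² = 4·17.0000 = 68.0000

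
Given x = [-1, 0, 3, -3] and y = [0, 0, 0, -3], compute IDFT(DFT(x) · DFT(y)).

(x ⊛ y)[n] = Σ(m=0 to 3) x[m] · y[(n-m) mod 4]

Computing each output sample:
(x ⊛ y)[0] = 0
(x ⊛ y)[1] = -9
(x ⊛ y)[2] = 9
(x ⊛ y)[3] = 3

x ⊛ y = [0, -9, 9, 3]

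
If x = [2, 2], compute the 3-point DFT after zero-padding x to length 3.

Original 2-point DFT: [4, 0]
Zero-padded 3-point DFT provides frequency interpolation.

DFT_3([x, 0, ...]) = [4, 1.0000-1.7321i, 1.0000+1.7321i]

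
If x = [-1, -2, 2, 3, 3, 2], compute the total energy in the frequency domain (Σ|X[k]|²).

Parseval: Σ|x[n]|² = (1/N)Σ|X[k]|², so Σ|X[k]|² = N·Σ|x[n]|² = 6·31.0000

Σ|X[k]|² = N·Σ|x[n]|² = 6·31.0000 = 186.0000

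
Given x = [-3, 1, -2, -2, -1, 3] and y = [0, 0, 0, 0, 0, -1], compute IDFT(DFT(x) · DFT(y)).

(x ⊛ y)[n] = Σ(m=0 to 5) x[m] · y[(n-m) mod 6]

Computing each output sample:
(x ⊛ y)[0] = -1
(x ⊛ y)[1] = 2
(x ⊛ y)[2] = 2
(x ⊛ y)[3] = 1
(x ⊛ y)[4] = -3
(x ⊛ y)[5] = 3

x ⊛ y = [-1, 2, 2, 1, -3, 3]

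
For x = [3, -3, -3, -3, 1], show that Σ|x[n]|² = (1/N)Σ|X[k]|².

Time domain:
Σ|x[n]|² = |3|² + |-3|² + |-3|² + |-3|² + |1|² = 37.0000

Frequency domain:
(1/5)Σ|X[k]|² = (1/5)(|-5|² + |7.2361+3.8042i|² + |2.7639+2.3511i|² + |2.7639-2.3511i|² + |7.2361-3.8042i|²) = (1/5)·185.0000 = 37.0000

Both sides agree, confirming Parseval's theorem.

Σ|x[n]|² = (1/N)Σ|X[k]|² = 37.0000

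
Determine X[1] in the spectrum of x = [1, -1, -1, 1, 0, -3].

X[1] = Σ(n=0 to 5) x[n] · ω_6^(1n) where ω_6 = e^(-2πi/6)
= (1)·ω_6^0 + (-1)·ω_6^1 + (-1)·ω_6^2 + (1)·ω_6^3 + (0)·ω_6^4 + (-3)·ω_6^5

X[1] = -1.5000-0.8660i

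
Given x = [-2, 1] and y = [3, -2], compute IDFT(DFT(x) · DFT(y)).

(x ⊛ y)[n] = Σ(m=0 to 1) x[m] · y[(n-m) mod 2]

Computing each output sample:
(x ⊛ y)[0] = -8
(x ⊛ y)[1] = 7

x ⊛ y = [-8, 7]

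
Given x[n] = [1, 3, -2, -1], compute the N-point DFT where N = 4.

X[k] = Σ(n=0 to 3) x[n] · ω_4^(nk)
where ω_4 = e^(-2πi/4)

Computing each X[k]:
X[0] = 1
X[1] = 3-4i
X[2] = -3
X[3] = 3+4i

X = [1, 3-4i, -3, 3+4i]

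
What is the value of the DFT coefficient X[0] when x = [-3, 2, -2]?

X[0] = Σ(n=0 to 2) x[n] · ω_3^0 = Σ x[n]
= (-3) + (2) + (-2)

X[0] = -3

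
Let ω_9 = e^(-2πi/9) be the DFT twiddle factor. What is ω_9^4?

ω_9^4 = e^(-2πi·4/9)
= cos(-2π·4/9) + i·sin(-2π·4/9)
= cos(-8π/9) + i·sin(-8π/9)

ω_9^4 = cos(-8π/9) + i·sin(-8π/9) = -0.9397-0.3420i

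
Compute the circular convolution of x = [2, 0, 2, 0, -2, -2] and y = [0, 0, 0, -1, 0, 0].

(x ⊛ y)[n] = Σ(m=0 to 5) x[m] · y[(n-m) mod 6]

Computing each output sample:
(x ⊛ y)[0] = 0
(x ⊛ y)[1] = 2
(x ⊛ y)[2] = 2
(x ⊛ y)[3] = -2
(x ⊛ y)[4] = 0
(x ⊛ y)[5] = -2

x ⊛ y = [0, 2, 2, -2, 0, -2]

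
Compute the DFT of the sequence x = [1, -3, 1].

X[k] = Σ(n=0 to 2) x[n] · ω_3^(nk)
where ω_3 = e^(-2πi/3)

Computing each X[k]:
X[0] = -1
X[1] = 2.0000+3.4641i
X[2] = 2.0000-3.4641i

X = [-1, 2.0000+3.4641i, 2.0000-3.4641i]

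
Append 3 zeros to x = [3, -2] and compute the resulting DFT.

Original 2-point DFT: [1, 5]
Zero-padded 5-point DFT provides frequency interpolation.

DFT_5([x, 0, ...]) = [1, 2.3820+1.9021i, 4.6180+1.1756i, 4.6180-1.1756i, 2.3820-1.9021i]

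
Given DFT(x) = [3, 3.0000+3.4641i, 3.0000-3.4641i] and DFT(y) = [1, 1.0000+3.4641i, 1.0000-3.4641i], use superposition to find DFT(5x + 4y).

By linearity: DFT(5x + 4y) = 5·DFT(x) + 4·DFT(y)
= 5·[3, 3.0000+3.4641i, 3.0000-3.4641i] + 4·[1, 1.0000+3.4641i, 1.0000-3.4641i]

Computing element-wise:
Z[0] = 5·(3) + 4·(1) = 19
Z[1] = 5·(3.0000+3.4641i) + 4·(1.0000+3.4641i) = 19.0000+31.1769i
Z[2] = 5·(3.0000-3.4641i) + 4·(1.0000-3.4641i) = 19.0000-31.1769i

DFT(5x + 4y) = 5·X + 4·Y = [19, 19.0000+31.1769i, 19.0000-31.1769i]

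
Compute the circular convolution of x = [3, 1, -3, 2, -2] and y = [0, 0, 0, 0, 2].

(x ⊛ y)[n] = Σ(m=0 to 4) x[m] · y[(n-m) mod 5]

Computing each output sample:
(x ⊛ y)[0] = 2
(x ⊛ y)[1] = -6
(x ⊛ y)[2] = 4
(x ⊛ y)[3] = -4
(x ⊛ y)[4] = 6

x ⊛ y = [2, -6, 4, -4, 6]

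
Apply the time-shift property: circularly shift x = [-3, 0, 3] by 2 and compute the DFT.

Time shift by 2: X_shifted[k] = ω_3^(2k) · X[k]
Shifted x = [0, 3, -3]

DFT(x[n-2]) = [0, -5.1962i, 5.1962i]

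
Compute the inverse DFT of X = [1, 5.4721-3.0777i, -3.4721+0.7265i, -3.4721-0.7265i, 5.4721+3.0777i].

x[n] = (1/5) Σ(k=0 to 4) X[k] · e^(2πikn/5)

Computing each x[n]:
x[0] = 1
x[1] = 3
x[2] = -1
x[3] = -3
x[4] = 1

x = [1, 3, -1, -3, 1]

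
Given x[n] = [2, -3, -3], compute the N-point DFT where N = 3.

X[k] = Σ(n=0 to 2) x[n] · ω_3^(nk)
where ω_3 = e^(-2πi/3)

Computing each X[k]:
X[0] = -4
X[1] = 5
X[2] = 5

X = [-4, 5, 5]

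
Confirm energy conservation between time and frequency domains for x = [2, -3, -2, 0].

Time domain:
Σ|x[n]|² = |2|² + |-3|² + |-2|² + |0|² = 17.0000

Frequency domain:
(1/4)Σ|X[k]|² = (1/4)(|-3|² + |4+3i|² + |3|² + |4-3i|²) = (1/4)·68.0000 = 17.0000

Both sides agree, confirming Parseval's theorem.

Σ|x[n]|² = (1/N)Σ|X[k]|² = 17.0000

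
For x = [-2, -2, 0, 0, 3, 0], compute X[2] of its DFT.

X[2] = Σ(n=0 to 5) x[n] · ω_6^(2n) where ω_6 = e^(-2πi/6)
= (-2)·ω_6^0 + (-2)·ω_6^2 + (0)·ω_6^4 + (0)·ω_6^6 + (3)·ω_6^8 + (0)·ω_6^10

X[2] = -2.5000-0.8660i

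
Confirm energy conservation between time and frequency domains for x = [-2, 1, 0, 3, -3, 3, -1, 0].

Time domain:
Σ|x[n]|² = |-2|² + |1|² + |0|² + |3|² + |-3|² + |3|² + |-1|² + |0|² = 33.0000

Frequency domain:
(1/8)Σ|X[k]|² = (1/8)(|1|² + |-2.5355-1.7071i|² + |-4-1i|² + |4.5355+0.2929i|² + |-13|² + |4.5355-0.2929i|² + |-4+1i|² + |-2.5355+1.7071i|²) = (1/8)·264.0000 = 33.0000

Both sides agree, confirming Parseval's theorem.

Σ|x[n]|² = (1/N)Σ|X[k]|² = 33.0000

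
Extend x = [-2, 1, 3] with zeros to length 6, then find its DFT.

Original 3-point DFT: [2, -4.0000+1.7321i, -4.0000-1.7321i]
Zero-padded 6-point DFT provides frequency interpolation.

DFT_6([x, 0, ...]) = [2, -3.0000-3.4641i, -4.0000+1.7321i, 0, -4.0000-1.7321i, -3.0000+3.4641i]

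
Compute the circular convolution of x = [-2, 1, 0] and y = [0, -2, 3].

(x ⊛ y)[n] = Σ(m=0 to 2) x[m] · y[(n-m) mod 3]

Computing each output sample:
(x ⊛ y)[0] = 3
(x ⊛ y)[1] = 4
(x ⊛ y)[2] = -8

x ⊛ y = [3, 4, -8]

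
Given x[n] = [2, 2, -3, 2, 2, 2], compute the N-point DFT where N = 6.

X[k] = Σ(n=0 to 5) x[n] · ω_6^(nk)
where ω_6 = e^(-2πi/6)

Computing each X[k]:
X[0] = 7
X[1] = 2.5000+4.3301i
X[2] = 2.5000-4.3301i
X[3] = -5
X[4] = 2.5000+4.3301i
X[5] = 2.5000-4.3301i

X = [7, 2.5000+4.3301i, 2.5000-4.3301i, -5, 2.5000+4.3301i, 2.5000-4.3301i]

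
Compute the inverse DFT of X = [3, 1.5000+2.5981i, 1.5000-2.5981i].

x[n] = (1/3) Σ(k=0 to 2) X[k] · e^(2πikn/3)

Computing each x[n]:
x[0] = 2
x[1] = -1
x[2] = 2

x = [2, -1, 2]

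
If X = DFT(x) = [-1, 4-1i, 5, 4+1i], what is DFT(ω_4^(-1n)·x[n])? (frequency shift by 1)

Modulation property: DFT(ω_4^(-1n)·x[n]) = X[(k-1) mod 4], so circularly shift X by 1 positions.

X[k-1] = [4+1i, -1, 4-1i, 5]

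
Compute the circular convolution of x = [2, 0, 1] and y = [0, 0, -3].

(x ⊛ y)[n] = Σ(m=0 to 2) x[m] · y[(n-m) mod 3]

Computing each output sample:
(x ⊛ y)[0] = 0
(x ⊛ y)[1] = -3
(x ⊛ y)[2] = -6

x ⊛ y = [0, -3, -6]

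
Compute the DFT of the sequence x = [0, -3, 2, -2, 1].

X[k] = Σ(n=0 to 4) x[n] · ω_5^(nk)
where ω_5 = e^(-2πi/5)

Computing each X[k]:
X[0] = -2
X[1] = -0.6180+1.4531i
X[2] = 1.6180+6.1554i
X[3] = 1.6180-6.1554i
X[4] = -0.6180-1.4531i

X = [-2, -0.6180+1.4531i, 1.6180+6.1554i, 1.6180-6.1554i, -0.6180-1.4531i]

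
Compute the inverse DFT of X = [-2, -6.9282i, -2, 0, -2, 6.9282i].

x[n] = (1/6) Σ(k=0 to 5) X[k] · e^(2πikn/6)

Computing each x[n]:
x[0] = -1
x[1] = 2
x[2] = 2
x[3] = -1
x[4] = -2
x[5] = -2

x = [-1, 2, 2, -1, -2, -2]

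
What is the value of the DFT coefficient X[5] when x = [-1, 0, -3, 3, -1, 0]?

X[5] = Σ(n=0 to 5) x[n] · ω_6^(5n) where ω_6 = e^(-2πi/6)
= (-1)·ω_6^0 + (0)·ω_6^5 + (-3)·ω_6^10 + (3)·ω_6^15 + (-1)·ω_6^20 + (0)·ω_6^25

X[5] = -2.0000-1.7321i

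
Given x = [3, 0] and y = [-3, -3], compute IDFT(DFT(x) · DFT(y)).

(x ⊛ y)[n] = Σ(m=0 to 1) x[m] · y[(n-m) mod 2]

Computing each output sample:
(x ⊛ y)[0] = -9
(x ⊛ y)[1] = -9

x ⊛ y = [-9, -9]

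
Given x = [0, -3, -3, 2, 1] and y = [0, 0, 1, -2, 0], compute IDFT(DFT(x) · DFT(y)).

(x ⊛ y)[n] = Σ(m=0 to 4) x[m] · y[(n-m) mod 5]

Computing each output sample:
(x ⊛ y)[0] = 8
(x ⊛ y)[1] = -3
(x ⊛ y)[2] = -2
(x ⊛ y)[3] = -3
(x ⊛ y)[4] = 3

x ⊛ y = [8, -3, -2, -3, 3]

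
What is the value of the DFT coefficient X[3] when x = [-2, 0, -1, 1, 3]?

X[3] = Σ(n=0 to 4) x[n] · ω_5^(3n) where ω_5 = e^(-2πi/5)
= (-2)·ω_5^0 + (0)·ω_5^3 + (-1)·ω_5^6 + (1)·ω_5^9 + (3)·ω_5^12

X[3] = -4.4271+0.1388i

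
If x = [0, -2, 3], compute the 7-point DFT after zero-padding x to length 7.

Original 3-point DFT: [1, -0.5000+4.3301i, -0.5000-4.3301i]
Zero-padded 7-point DFT provides frequency interpolation.

DFT_7([x, 0, ...]) = [1, -1.9145-1.3611i, -2.2579+3.2515i, 3.6724+3.2133i, 3.6724-3.2133i, -2.2579-3.2515i, -1.9145+1.3611i]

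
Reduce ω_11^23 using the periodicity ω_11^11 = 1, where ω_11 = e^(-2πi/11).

Since ω_11^11 = 1, powers reduce modulo 11.
23 mod 11 = 1
So ω_11^23 = ω_11^1 = e^(-2πi·1/11)

ω_11^23 = ω_11^1 = 0.8413-0.5406i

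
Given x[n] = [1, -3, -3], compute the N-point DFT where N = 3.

X[k] = Σ(n=0 to 2) x[n] · ω_3^(nk)
where ω_3 = e^(-2πi/3)

Computing each X[k]:
X[0] = -5
X[1] = 4
X[2] = 4

X = [-5, 4, 4]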